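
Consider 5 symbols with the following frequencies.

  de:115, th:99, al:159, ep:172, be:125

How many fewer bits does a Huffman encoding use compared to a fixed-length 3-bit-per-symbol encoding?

Fixed-length: 3 bits × 670 symbols = 2010 bits.
Huffman merges:
combine th(99), de(115) → 214
combine be(125), al(159) → 284
combine ep(172), 214 → 386
combine 284, 386 → 670
Huffman total = 214 + 284 + 386 + 670 = 1554 bits.
Saving = 2010 − 1554 = 456 bits.

456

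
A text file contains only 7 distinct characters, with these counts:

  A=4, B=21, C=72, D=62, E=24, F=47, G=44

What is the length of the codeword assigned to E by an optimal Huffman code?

3

Build the tree from the bottom:
A(4) + B(21) → 25
E(24) + 25 → 49
G(44) + F(47) → 91
49 + D(62) → 111
C(72) + 91 → 163
111 + 163 → 274
E sits 3 levels below the root, so its codeword is 3 bits.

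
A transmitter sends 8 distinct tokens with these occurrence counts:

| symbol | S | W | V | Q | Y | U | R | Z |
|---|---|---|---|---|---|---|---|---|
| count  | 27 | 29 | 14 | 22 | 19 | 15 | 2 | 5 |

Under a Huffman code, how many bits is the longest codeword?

5

Merge the two lowest-weight nodes at each step:
R(2) + Z(5) → 7
7 + V(14) → 21
U(15) + Y(19) → 34
21 + Q(22) → 43
S(27) + W(29) → 56
34 + 43 → 77
56 + 77 → 133
Maximum depth reached is 5.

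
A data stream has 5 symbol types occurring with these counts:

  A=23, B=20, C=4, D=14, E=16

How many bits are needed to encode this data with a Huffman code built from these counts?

Build the Huffman tree bottom-up:
combine C(4), D(14) → 18
combine E(16), 18 → 34
combine B(20), A(23) → 43
combine 34, 43 → 77
The encoded length is the sum of every internal node's weight: 18 + 34 + 43 + 77 = 172 bits.

172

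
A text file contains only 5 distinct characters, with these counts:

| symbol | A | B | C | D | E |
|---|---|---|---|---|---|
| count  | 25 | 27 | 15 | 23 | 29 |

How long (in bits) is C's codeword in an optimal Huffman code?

Huffman merges, smallest pair first:
combine C(15), D(23) → 38
combine A(25), B(27) → 52
combine E(29), 38 → 67
combine 52, 67 → 119
C sits 3 levels below the root, so its codeword is 3 bits.

3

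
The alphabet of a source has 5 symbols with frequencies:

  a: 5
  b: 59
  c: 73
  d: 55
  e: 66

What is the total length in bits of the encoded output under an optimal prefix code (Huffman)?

576

Greedily combine the two least-frequent nodes:
combine a(5), d(55) → 60
combine b(59), 60 → 119
combine e(66), c(73) → 139
combine 119, 139 → 258
Each symbol's bit-cost is frequency × depth; summing gives 576 bits (equivalently 60 + 119 + 139 + 258).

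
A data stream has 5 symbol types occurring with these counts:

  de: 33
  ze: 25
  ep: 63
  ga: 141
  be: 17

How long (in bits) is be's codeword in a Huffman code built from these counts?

Build the tree from the bottom:
merge be(17) and ze(25): 42
merge de(33) and 42: 75
merge ep(63) and 75: 138
merge 138 and ga(141): 279
The subtree containing be is merged 4 times, so code length = 4.

4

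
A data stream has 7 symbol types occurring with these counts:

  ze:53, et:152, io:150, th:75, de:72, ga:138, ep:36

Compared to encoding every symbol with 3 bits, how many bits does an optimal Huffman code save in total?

213

Fixed-length: 3 bits × 676 symbols = 2028 bits.
Huffman merges:
ep(36) + ze(53) → 89
de(72) + th(75) → 147
89 + ga(138) → 227
147 + io(150) → 297
et(152) + 227 → 379
297 + 379 → 676
Huffman total = 89 + 147 + 227 + 297 + 379 + 676 = 1815 bits.
Saving = 2028 − 1815 = 213 bits.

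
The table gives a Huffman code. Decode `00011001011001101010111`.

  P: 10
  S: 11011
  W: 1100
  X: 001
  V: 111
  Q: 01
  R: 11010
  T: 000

Read left to right; each codeword is recognised as soon as it completes (prefix code):
  000→T | 1100→W | 10→P | 1100→W | 11010→R | 10→P | 111→V
Decoded message: TWPWRPV

TWPWRPV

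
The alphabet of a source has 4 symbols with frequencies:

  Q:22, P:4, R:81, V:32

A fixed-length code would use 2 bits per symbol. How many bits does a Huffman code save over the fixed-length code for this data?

Fixed-length: 2 bits × 139 symbols = 278 bits.
Huffman merges:
combine P(4), Q(22) → 26
combine 26, V(32) → 58
combine 58, R(81) → 139
Huffman total = 26 + 58 + 139 = 223 bits.
Saving = 278 − 223 = 55 bits.

55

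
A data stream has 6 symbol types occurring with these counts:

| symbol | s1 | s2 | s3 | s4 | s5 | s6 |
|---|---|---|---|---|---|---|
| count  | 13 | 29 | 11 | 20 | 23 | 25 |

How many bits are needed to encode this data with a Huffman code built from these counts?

Build the Huffman tree bottom-up:
s3(11) + s1(13) → 24
s4(20) + s5(23) → 43
24 + s6(25) → 49
s2(29) + 43 → 72
49 + 72 → 121
Each symbol's bit-cost is frequency × depth; summing gives 309 bits (equivalently 24 + 43 + 49 + 72 + 121).

309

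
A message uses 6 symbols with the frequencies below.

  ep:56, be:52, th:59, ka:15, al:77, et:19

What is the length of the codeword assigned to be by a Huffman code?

3

Build the tree from the bottom:
combine ka(15), et(19) → 34
combine 34, be(52) → 86
combine ep(56), th(59) → 115
combine al(77), 86 → 163
combine 115, 163 → 278
The subtree containing be is merged 3 times, so code length = 3.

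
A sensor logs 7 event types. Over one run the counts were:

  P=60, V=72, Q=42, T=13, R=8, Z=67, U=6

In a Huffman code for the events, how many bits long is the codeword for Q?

Repeatedly merge the two smallest:
U(6) + R(8) → 14
T(13) + 14 → 27
27 + Q(42) → 69
P(60) + Z(67) → 127
69 + V(72) → 141
127 + 141 → 268
Q's leaf is at depth 3, giving a 3-bit codeword.

3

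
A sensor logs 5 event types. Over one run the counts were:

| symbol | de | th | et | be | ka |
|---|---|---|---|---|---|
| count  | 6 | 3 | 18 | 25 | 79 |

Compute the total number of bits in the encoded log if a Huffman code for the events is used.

Greedily combine the two least-frequent nodes:
combine th(3), de(6) → 9
combine 9, et(18) → 27
combine be(25), 27 → 52
combine 52, ka(79) → 131
Each symbol's bit-cost is frequency × depth; summing gives 219 bits (equivalently 9 + 27 + 52 + 131).

219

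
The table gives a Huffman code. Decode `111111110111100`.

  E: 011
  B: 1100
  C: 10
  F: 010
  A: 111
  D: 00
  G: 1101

AAGAD

Read left to right; each codeword is recognised as soon as it completes (prefix code):
  111→A | 111→A | 1101→G | 111→A | 00→D
Decoded message: AAGAD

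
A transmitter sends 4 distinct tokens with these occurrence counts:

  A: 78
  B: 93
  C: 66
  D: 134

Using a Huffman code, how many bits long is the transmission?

742

Build the Huffman tree bottom-up:
combine C(66), A(78) → 144
combine B(93), D(134) → 227
combine 144, 227 → 371
The encoded length is the sum of every internal node's weight: 144 + 227 + 371 = 742 bits.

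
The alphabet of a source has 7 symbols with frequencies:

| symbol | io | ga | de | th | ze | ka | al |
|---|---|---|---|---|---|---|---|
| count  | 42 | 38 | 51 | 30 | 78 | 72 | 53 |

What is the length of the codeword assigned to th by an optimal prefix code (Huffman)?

Build the tree from the bottom:
th(30) + ga(38) → 68
io(42) + de(51) → 93
al(53) + 68 → 121
ka(72) + ze(78) → 150
93 + 121 → 214
150 + 214 → 364
th's leaf is at depth 4, giving a 4-bit codeword.

4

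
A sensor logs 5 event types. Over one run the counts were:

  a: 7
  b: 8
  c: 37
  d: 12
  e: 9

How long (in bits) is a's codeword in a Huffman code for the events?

Huffman merges, smallest pair first:
merge a(7) and b(8): 15
merge e(9) and d(12): 21
merge 15 and 21: 36
merge 36 and c(37): 73
a sits 3 levels below the root, so its codeword is 3 bits.

3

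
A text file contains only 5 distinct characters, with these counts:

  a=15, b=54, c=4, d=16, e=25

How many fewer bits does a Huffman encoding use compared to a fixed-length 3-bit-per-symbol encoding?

Fixed-length: 3 bits × 114 symbols = 342 bits.
Huffman merges:
merge c(4) and a(15): 19
merge d(16) and 19: 35
merge e(25) and 35: 60
merge b(54) and 60: 114
Huffman total = 19 + 35 + 60 + 114 = 228 bits.
Saving = 342 − 228 = 114 bits.

114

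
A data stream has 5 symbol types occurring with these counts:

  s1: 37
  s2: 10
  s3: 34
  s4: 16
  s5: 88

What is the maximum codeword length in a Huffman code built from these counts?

4

Merge the two lowest-weight nodes at each step:
s2(10) + s4(16) → 26
26 + s3(34) → 60
s1(37) + 60 → 97
s5(88) + 97 → 185
The rarest symbols sit at the bottom; the longest codeword is 4 bits.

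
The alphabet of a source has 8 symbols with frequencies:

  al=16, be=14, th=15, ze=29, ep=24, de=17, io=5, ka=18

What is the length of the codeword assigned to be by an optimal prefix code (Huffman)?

Huffman merges, smallest pair first:
merge io(5) and be(14): 19
merge th(15) and al(16): 31
merge de(17) and ka(18): 35
merge 19 and ep(24): 43
merge ze(29) and 31: 60
merge 35 and 43: 78
merge 60 and 78: 138
be sits 4 levels below the root, so its codeword is 4 bits.

4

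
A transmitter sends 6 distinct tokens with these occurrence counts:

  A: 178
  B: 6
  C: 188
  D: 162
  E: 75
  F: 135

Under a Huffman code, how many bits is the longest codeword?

Merge the two lowest-weight nodes at each step:
B(6) + E(75) → 81
81 + F(135) → 216
D(162) + A(178) → 340
C(188) + 216 → 404
340 + 404 → 744
The first pair merged (B, E) ends up deepest, at depth 4.

4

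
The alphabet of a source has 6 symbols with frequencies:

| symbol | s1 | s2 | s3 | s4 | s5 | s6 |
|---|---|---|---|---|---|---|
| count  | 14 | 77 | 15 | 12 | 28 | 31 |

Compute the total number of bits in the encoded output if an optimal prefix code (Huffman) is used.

Build the Huffman tree bottom-up:
merge s4(12) and s1(14): 26
merge s3(15) and 26: 41
merge s5(28) and s6(31): 59
merge 41 and 59: 100
merge s2(77) and 100: 177
Each symbol's bit-cost is frequency × depth; summing gives 403 bits (equivalently 26 + 41 + 59 + 100 + 177).

403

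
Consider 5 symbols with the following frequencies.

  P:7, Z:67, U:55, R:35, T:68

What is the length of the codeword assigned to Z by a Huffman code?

2

Build the tree from the bottom:
combine P(7), R(35) → 42
combine 42, U(55) → 97
combine Z(67), T(68) → 135
combine 97, 135 → 232
Z's leaf is at depth 2, giving a 2-bit codeword.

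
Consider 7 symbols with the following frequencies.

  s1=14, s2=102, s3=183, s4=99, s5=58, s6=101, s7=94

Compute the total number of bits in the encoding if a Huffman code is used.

1740

Greedily combine the two least-frequent nodes:
merge s1(14) and s5(58): 72
merge 72 and s7(94): 166
merge s4(99) and s6(101): 200
merge s2(102) and 166: 268
merge s3(183) and 200: 383
merge 268 and 383: 651
Total encoded bits = sum of merged weights = 72 + 166 + 200 + 268 + 383 + 651 = 1740.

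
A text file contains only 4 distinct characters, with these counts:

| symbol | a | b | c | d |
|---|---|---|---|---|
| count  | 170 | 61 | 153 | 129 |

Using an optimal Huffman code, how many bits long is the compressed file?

1026

Build the Huffman tree bottom-up:
b(61) + d(129) → 190
c(153) + a(170) → 323
190 + 323 → 513
Each symbol's bit-cost is frequency × depth; summing gives 1026 bits (equivalently 190 + 323 + 513).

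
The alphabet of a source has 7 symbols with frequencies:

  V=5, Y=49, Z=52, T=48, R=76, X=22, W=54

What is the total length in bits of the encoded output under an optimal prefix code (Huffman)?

815

Greedily combine the two least-frequent nodes:
combine V(5), X(22) → 27
combine 27, T(48) → 75
combine Y(49), Z(52) → 101
combine W(54), 75 → 129
combine R(76), 101 → 177
combine 129, 177 → 306
The encoded length is the sum of every internal node's weight: 27 + 75 + 101 + 129 + 177 + 306 = 815 bits.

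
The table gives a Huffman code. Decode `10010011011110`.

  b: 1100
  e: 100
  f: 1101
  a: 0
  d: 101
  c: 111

eefca

Read left to right; each codeword is recognised as soon as it completes (prefix code):
  100→e | 100→e | 1101→f | 111→c | 0→a
Decoded message: eefca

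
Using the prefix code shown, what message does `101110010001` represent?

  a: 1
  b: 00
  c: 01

Read left to right; each codeword is recognised as soon as it completes (prefix code):
  1→a | 01→c | 1→a | 1→a | 00→b | 1→a | 00→b | 01→c
Decoded message: acaababc

acaababc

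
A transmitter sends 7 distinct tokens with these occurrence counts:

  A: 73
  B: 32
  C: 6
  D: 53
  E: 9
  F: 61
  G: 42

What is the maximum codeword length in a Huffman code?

5

Merge the two lowest-weight nodes at each step:
merge C(6) and E(9): 15
merge 15 and B(32): 47
merge G(42) and 47: 89
merge D(53) and F(61): 114
merge A(73) and 89: 162
merge 114 and 162: 276
The first pair merged (C, E) ends up deepest, at depth 5.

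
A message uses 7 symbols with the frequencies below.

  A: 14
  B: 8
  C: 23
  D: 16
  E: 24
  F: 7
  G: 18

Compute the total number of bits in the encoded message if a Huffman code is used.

Greedily combine the two least-frequent nodes:
F(7) + B(8) → 15
A(14) + 15 → 29
D(16) + G(18) → 34
C(23) + E(24) → 47
29 + 34 → 63
47 + 63 → 110
Total encoded bits = sum of merged weights = 15 + 29 + 34 + 47 + 63 + 110 = 298.

298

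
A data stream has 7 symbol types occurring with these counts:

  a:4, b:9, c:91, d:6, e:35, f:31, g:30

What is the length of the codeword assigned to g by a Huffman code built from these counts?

3

Repeatedly merge the two smallest:
merge a(4) and d(6): 10
merge b(9) and 10: 19
merge 19 and g(30): 49
merge f(31) and e(35): 66
merge 49 and 66: 115
merge c(91) and 115: 206
g's leaf is at depth 3, giving a 3-bit codeword.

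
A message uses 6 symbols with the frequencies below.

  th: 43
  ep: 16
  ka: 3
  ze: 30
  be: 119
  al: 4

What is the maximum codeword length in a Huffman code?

Merge the two lowest-weight nodes at each step:
ka(3) + al(4) → 7
7 + ep(16) → 23
23 + ze(30) → 53
th(43) + 53 → 96
96 + be(119) → 215
Maximum depth reached is 5.

5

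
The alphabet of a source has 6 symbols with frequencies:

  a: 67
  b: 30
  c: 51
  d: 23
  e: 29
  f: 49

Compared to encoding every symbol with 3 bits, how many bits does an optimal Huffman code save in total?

Fixed-length: 3 bits × 249 symbols = 747 bits.
Huffman merges:
merge d(23) and e(29): 52
merge b(30) and f(49): 79
merge c(51) and 52: 103
merge a(67) and 79: 146
merge 103 and 146: 249
Huffman total = 52 + 79 + 103 + 146 + 249 = 629 bits.
Saving = 747 − 629 = 118 bits.

118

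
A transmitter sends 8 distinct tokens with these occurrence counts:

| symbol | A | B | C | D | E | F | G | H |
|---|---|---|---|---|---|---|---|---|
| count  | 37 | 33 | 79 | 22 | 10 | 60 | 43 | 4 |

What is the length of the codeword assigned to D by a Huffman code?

Build the tree from the bottom:
merge H(4) and E(10): 14
merge 14 and D(22): 36
merge B(33) and 36: 69
merge A(37) and G(43): 80
merge F(60) and 69: 129
merge C(79) and 80: 159
merge 129 and 159: 288
D sits 4 levels below the root, so its codeword is 4 bits.

4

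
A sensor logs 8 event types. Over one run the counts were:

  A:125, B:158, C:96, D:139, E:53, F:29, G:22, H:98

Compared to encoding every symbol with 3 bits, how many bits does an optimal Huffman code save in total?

142

Fixed-length: 3 bits × 720 symbols = 2160 bits.
Huffman merges:
G(22) + F(29) → 51
51 + E(53) → 104
C(96) + H(98) → 194
104 + A(125) → 229
D(139) + B(158) → 297
194 + 229 → 423
297 + 423 → 720
Huffman total = 51 + 104 + 194 + 229 + 297 + 423 + 720 = 2018 bits.
Saving = 2160 − 2018 = 142 bits.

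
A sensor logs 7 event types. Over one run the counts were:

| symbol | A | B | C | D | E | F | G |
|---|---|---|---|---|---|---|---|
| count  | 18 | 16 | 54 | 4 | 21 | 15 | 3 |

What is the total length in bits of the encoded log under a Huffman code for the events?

Merge the two smallest weights repeatedly:
G(3) + D(4) → 7
7 + F(15) → 22
B(16) + A(18) → 34
E(21) + 22 → 43
34 + 43 → 77
C(54) + 77 → 131
Each symbol's bit-cost is frequency × depth; summing gives 314 bits (equivalently 7 + 22 + 34 + 43 + 77 + 131).

314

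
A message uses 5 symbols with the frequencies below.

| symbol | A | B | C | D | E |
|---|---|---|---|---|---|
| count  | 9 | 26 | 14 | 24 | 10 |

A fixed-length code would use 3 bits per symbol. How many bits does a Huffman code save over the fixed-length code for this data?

64

Fixed-length: 3 bits × 83 symbols = 249 bits.
Huffman merges:
merge A(9) and E(10): 19
merge C(14) and 19: 33
merge D(24) and B(26): 50
merge 33 and 50: 83
Huffman total = 19 + 33 + 50 + 83 = 185 bits.
Saving = 249 − 185 = 64 bits.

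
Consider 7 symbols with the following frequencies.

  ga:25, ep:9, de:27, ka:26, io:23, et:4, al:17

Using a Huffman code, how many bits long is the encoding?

Greedily combine the two least-frequent nodes:
combine et(4), ep(9) → 13
combine 13, al(17) → 30
combine io(23), ga(25) → 48
combine ka(26), de(27) → 53
combine 30, 48 → 78
combine 53, 78 → 131
The encoded length is the sum of every internal node's weight: 13 + 30 + 48 + 53 + 78 + 131 = 353 bits.

353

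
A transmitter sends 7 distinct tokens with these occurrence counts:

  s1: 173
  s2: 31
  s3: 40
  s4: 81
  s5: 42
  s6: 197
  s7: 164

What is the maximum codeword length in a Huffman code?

Merge the two lowest-weight nodes at each step:
combine s2(31), s3(40) → 71
combine s5(42), 71 → 113
combine s4(81), 113 → 194
combine s7(164), s1(173) → 337
combine 194, s6(197) → 391
combine 337, 391 → 728
Maximum depth reached is 5.

5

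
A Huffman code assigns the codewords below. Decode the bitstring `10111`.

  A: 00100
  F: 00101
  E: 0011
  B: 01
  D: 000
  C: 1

CBCC

Read left to right; each codeword is recognised as soon as it completes (prefix code):
  1→C | 01→B | 1→C | 1→C
Decoded message: CBCC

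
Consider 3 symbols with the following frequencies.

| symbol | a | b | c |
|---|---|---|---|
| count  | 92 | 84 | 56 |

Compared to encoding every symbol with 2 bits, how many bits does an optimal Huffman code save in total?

Fixed-length: 2 bits × 232 symbols = 464 bits.
Huffman merges:
merge c(56) and b(84): 140
merge a(92) and 140: 232
Huffman total = 140 + 232 = 372 bits.
Saving = 464 − 372 = 92 bits.

92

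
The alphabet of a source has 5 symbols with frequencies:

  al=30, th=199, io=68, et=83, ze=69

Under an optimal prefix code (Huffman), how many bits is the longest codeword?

3

Merge the two lowest-weight nodes at each step:
merge al(30) and io(68): 98
merge ze(69) and et(83): 152
merge 98 and 152: 250
merge th(199) and 250: 449
The rarest symbols sit at the bottom; the longest codeword is 3 bits.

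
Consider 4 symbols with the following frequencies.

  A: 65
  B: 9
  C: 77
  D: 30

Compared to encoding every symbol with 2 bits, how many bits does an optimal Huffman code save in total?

Fixed-length: 2 bits × 181 symbols = 362 bits.
Huffman merges:
combine B(9), D(30) → 39
combine 39, A(65) → 104
combine C(77), 104 → 181
Huffman total = 39 + 104 + 181 = 324 bits.
Saving = 362 − 324 = 38 bits.

38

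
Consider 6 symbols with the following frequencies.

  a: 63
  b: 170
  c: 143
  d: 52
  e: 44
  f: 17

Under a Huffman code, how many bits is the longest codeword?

4

Merge the two lowest-weight nodes at each step:
merge f(17) and e(44): 61
merge d(52) and 61: 113
merge a(63) and 113: 176
merge c(143) and b(170): 313
merge 176 and 313: 489
Maximum depth reached is 4.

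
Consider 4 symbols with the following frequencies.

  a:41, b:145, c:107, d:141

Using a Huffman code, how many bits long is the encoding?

868

Merge the two smallest weights repeatedly:
merge a(41) and c(107): 148
merge d(141) and b(145): 286
merge 148 and 286: 434
The encoded length is the sum of every internal node's weight: 148 + 286 + 434 = 868 bits.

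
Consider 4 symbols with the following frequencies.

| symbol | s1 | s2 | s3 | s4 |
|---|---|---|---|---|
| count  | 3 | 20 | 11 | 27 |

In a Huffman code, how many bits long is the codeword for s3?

Huffman merges, smallest pair first:
s1(3) + s3(11) → 14
14 + s2(20) → 34
s4(27) + 34 → 61
s3 sits 3 levels below the root, so its codeword is 3 bits.

3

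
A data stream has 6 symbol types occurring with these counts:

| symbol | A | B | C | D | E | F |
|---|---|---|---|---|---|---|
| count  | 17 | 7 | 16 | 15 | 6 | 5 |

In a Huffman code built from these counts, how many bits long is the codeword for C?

2

Repeatedly merge the two smallest:
F(5) + E(6) → 11
B(7) + 11 → 18
D(15) + C(16) → 31
A(17) + 18 → 35
31 + 35 → 66
The subtree containing C is merged 2 times, so code length = 2.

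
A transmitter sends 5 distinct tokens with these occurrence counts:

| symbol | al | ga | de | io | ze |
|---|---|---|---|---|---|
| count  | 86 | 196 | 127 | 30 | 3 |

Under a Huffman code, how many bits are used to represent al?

3

Repeatedly merge the two smallest:
merge ze(3) and io(30): 33
merge 33 and al(86): 119
merge 119 and de(127): 246
merge ga(196) and 246: 442
al sits 3 levels below the root, so its codeword is 3 bits.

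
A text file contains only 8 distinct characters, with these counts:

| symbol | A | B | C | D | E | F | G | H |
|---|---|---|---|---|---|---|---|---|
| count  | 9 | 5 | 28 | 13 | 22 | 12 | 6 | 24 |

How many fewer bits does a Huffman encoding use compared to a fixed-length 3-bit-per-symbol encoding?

21

Fixed-length: 3 bits × 119 symbols = 357 bits.
Huffman merges:
merge B(5) and G(6): 11
merge A(9) and 11: 20
merge F(12) and D(13): 25
merge 20 and E(22): 42
merge H(24) and 25: 49
merge C(28) and 42: 70
merge 49 and 70: 119
Huffman total = 11 + 20 + 25 + 42 + 49 + 70 + 119 = 336 bits.
Saving = 357 − 336 = 21 bits.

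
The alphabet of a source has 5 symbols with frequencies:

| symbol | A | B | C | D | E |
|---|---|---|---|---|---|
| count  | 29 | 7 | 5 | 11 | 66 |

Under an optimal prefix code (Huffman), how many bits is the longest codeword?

4

Merge the two lowest-weight nodes at each step:
merge C(5) and B(7): 12
merge D(11) and 12: 23
merge 23 and A(29): 52
merge 52 and E(66): 118
The first pair merged (C, B) ends up deepest, at depth 4.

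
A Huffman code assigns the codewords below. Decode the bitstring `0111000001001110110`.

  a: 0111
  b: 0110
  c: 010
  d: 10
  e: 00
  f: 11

aeecab

Read left to right; each codeword is recognised as soon as it completes (prefix code):
  0111→a | 00→e | 00→e | 010→c | 0111→a | 0110→b
Decoded message: aeecab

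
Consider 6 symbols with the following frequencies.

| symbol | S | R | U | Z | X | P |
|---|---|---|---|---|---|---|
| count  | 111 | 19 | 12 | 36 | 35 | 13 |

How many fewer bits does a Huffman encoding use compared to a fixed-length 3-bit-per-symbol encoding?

197

Fixed-length: 3 bits × 226 symbols = 678 bits.
Huffman merges:
merge U(12) and P(13): 25
merge R(19) and 25: 44
merge X(35) and Z(36): 71
merge 44 and 71: 115
merge S(111) and 115: 226
Huffman total = 25 + 44 + 71 + 115 + 226 = 481 bits.
Saving = 678 − 481 = 197 bits.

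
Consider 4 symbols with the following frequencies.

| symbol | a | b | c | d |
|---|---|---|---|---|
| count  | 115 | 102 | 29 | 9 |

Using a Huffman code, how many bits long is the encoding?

Merge the two smallest weights repeatedly:
combine d(9), c(29) → 38
combine 38, b(102) → 140
combine a(115), 140 → 255
Each symbol's bit-cost is frequency × depth; summing gives 433 bits (equivalently 38 + 140 + 255).

433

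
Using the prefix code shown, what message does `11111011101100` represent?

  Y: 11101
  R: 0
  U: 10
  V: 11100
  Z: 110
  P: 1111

PUYUR

Read left to right; each codeword is recognised as soon as it completes (prefix code):
  1111→P | 10→U | 11101→Y | 10→U | 0→R
Decoded message: PUYUR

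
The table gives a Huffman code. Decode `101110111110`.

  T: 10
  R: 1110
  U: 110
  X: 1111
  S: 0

TRXT

Read left to right; each codeword is recognised as soon as it completes (prefix code):
  10→T | 1110→R | 1111→X | 10→T
Decoded message: TRXT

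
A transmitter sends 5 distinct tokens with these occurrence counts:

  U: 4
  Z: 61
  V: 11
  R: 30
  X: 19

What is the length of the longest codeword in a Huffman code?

Merge the two lowest-weight nodes at each step:
merge U(4) and V(11): 15
merge 15 and X(19): 34
merge R(30) and 34: 64
merge Z(61) and 64: 125
Maximum depth reached is 4.

4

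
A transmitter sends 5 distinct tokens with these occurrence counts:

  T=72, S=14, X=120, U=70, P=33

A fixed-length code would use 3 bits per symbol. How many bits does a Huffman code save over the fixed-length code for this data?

Fixed-length: 3 bits × 309 symbols = 927 bits.
Huffman merges:
combine S(14), P(33) → 47
combine 47, U(70) → 117
combine T(72), 117 → 189
combine X(120), 189 → 309
Huffman total = 47 + 117 + 189 + 309 = 662 bits.
Saving = 927 − 662 = 265 bits.

265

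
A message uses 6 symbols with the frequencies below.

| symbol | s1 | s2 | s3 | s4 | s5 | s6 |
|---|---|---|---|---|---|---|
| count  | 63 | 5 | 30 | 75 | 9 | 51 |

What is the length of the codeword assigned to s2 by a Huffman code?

Repeatedly merge the two smallest:
combine s2(5), s5(9) → 14
combine 14, s3(30) → 44
combine 44, s6(51) → 95
combine s1(63), s4(75) → 138
combine 95, 138 → 233
The subtree containing s2 is merged 4 times, so code length = 4.

4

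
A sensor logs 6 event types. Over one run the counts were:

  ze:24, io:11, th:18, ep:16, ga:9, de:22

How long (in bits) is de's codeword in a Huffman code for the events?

2

Repeatedly merge the two smallest:
merge ga(9) and io(11): 20
merge ep(16) and th(18): 34
merge 20 and de(22): 42
merge ze(24) and 34: 58
merge 42 and 58: 100
de's leaf is at depth 2, giving a 2-bit codeword.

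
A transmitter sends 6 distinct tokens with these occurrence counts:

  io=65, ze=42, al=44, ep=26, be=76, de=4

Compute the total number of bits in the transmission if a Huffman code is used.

Build the Huffman tree bottom-up:
combine de(4), ep(26) → 30
combine 30, ze(42) → 72
combine al(44), io(65) → 109
combine 72, be(76) → 148
combine 109, 148 → 257
Total encoded bits = sum of merged weights = 30 + 72 + 109 + 148 + 257 = 616.

616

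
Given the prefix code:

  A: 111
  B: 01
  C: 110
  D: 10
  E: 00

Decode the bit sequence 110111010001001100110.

CABEBECBD

Read left to right; each codeword is recognised as soon as it completes (prefix code):
  110→C | 111→A | 01→B | 00→E | 01→B | 00→E | 110→C | 01→B | 10→D
Decoded message: CABEBECBD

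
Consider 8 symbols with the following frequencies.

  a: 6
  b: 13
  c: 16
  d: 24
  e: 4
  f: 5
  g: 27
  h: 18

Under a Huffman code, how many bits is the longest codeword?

5

Merge the two lowest-weight nodes at each step:
combine e(4), f(5) → 9
combine a(6), 9 → 15
combine b(13), 15 → 28
combine c(16), h(18) → 34
combine d(24), g(27) → 51
combine 28, 34 → 62
combine 51, 62 → 113
Maximum depth reached is 5.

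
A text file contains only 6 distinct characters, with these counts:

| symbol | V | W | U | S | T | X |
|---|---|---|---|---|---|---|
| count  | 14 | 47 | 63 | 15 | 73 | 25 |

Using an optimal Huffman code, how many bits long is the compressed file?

557

Merge the two smallest weights repeatedly:
merge V(14) and S(15): 29
merge X(25) and 29: 54
merge W(47) and 54: 101
merge U(63) and T(73): 136
merge 101 and 136: 237
Each symbol's bit-cost is frequency × depth; summing gives 557 bits (equivalently 29 + 54 + 101 + 136 + 237).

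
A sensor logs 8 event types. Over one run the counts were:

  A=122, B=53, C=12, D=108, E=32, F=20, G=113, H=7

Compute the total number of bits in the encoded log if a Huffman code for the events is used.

1187

Build the Huffman tree bottom-up:
H(7) + C(12) → 19
19 + F(20) → 39
E(32) + 39 → 71
B(53) + 71 → 124
D(108) + G(113) → 221
A(122) + 124 → 246
221 + 246 → 467
Total encoded bits = sum of merged weights = 19 + 39 + 71 + 124 + 221 + 246 + 467 = 1187.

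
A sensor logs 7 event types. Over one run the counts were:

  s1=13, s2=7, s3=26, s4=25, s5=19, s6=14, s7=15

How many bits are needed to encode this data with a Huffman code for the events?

Build the Huffman tree bottom-up:
merge s2(7) and s1(13): 20
merge s6(14) and s7(15): 29
merge s5(19) and 20: 39
merge s4(25) and s3(26): 51
merge 29 and 39: 68
merge 51 and 68: 119
Total encoded bits = sum of merged weights = 20 + 29 + 39 + 51 + 68 + 119 = 326.

326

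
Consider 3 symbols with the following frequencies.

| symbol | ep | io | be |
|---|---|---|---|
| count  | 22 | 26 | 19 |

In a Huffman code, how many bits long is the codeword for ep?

2

Build the tree from the bottom:
merge be(19) and ep(22): 41
merge io(26) and 41: 67
The subtree containing ep is merged 2 times, so code length = 2.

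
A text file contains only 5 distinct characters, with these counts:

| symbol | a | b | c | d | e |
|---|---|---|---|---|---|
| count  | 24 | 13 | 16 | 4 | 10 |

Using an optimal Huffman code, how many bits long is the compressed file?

Greedily combine the two least-frequent nodes:
combine d(4), e(10) → 14
combine b(13), 14 → 27
combine c(16), a(24) → 40
combine 27, 40 → 67
The encoded length is the sum of every internal node's weight: 14 + 27 + 40 + 67 = 148 bits.

148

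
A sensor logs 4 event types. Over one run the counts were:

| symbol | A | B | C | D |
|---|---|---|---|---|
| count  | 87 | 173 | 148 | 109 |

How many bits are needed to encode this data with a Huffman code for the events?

Build the Huffman tree bottom-up:
A(87) + D(109) → 196
C(148) + B(173) → 321
196 + 321 → 517
Each symbol's bit-cost is frequency × depth; summing gives 1034 bits (equivalently 196 + 321 + 517).

1034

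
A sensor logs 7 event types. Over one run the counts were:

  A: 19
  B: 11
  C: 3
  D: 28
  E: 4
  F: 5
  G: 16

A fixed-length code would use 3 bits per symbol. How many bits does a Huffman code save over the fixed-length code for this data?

44

Fixed-length: 3 bits × 86 symbols = 258 bits.
Huffman merges:
merge C(3) and E(4): 7
merge F(5) and 7: 12
merge B(11) and 12: 23
merge G(16) and A(19): 35
merge 23 and D(28): 51
merge 35 and 51: 86
Huffman total = 7 + 12 + 23 + 35 + 51 + 86 = 214 bits.
Saving = 258 − 214 = 44 bits.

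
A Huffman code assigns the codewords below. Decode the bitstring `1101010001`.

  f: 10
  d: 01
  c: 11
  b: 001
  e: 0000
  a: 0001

cdda

Read left to right; each codeword is recognised as soon as it completes (prefix code):
  11→c | 01→d | 01→d | 0001→a
Decoded message: cdda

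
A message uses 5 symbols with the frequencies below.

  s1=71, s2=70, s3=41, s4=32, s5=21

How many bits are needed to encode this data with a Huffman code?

Build the Huffman tree bottom-up:
s5(21) + s4(32) → 53
s3(41) + 53 → 94
s2(70) + s1(71) → 141
94 + 141 → 235
The encoded length is the sum of every internal node's weight: 53 + 94 + 141 + 235 = 523 bits.

523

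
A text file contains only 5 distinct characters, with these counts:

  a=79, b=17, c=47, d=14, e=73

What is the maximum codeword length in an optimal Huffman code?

4

Merge the two lowest-weight nodes at each step:
merge d(14) and b(17): 31
merge 31 and c(47): 78
merge e(73) and 78: 151
merge a(79) and 151: 230
Maximum depth reached is 4.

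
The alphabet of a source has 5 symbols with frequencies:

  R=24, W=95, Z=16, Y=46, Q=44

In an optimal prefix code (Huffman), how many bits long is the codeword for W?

Huffman merges, smallest pair first:
merge Z(16) and R(24): 40
merge 40 and Q(44): 84
merge Y(46) and 84: 130
merge W(95) and 130: 225
W is a child of the root — depth 1, so its codeword is a single bit.

1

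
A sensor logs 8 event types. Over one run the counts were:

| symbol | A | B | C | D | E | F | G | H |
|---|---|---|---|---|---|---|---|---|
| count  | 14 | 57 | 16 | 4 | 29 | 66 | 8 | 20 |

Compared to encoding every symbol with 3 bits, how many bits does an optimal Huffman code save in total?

85

Fixed-length: 3 bits × 214 symbols = 642 bits.
Huffman merges:
combine D(4), G(8) → 12
combine 12, A(14) → 26
combine C(16), H(20) → 36
combine 26, E(29) → 55
combine 36, 55 → 91
combine B(57), F(66) → 123
combine 91, 123 → 214
Huffman total = 12 + 26 + 36 + 55 + 91 + 123 + 214 = 557 bits.
Saving = 642 − 557 = 85 bits.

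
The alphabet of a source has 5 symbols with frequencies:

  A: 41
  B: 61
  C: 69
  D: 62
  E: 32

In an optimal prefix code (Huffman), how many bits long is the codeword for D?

Build the tree from the bottom:
combine E(32), A(41) → 73
combine B(61), D(62) → 123
combine C(69), 73 → 142
combine 123, 142 → 265
D's leaf is at depth 2, giving a 2-bit codeword.

2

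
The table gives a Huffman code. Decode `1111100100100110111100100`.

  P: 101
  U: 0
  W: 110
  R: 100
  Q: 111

Read left to right; each codeword is recognised as soon as it completes (prefix code):
  111→Q | 110→W | 0→U | 100→R | 100→R | 110→W | 111→Q | 100→R | 100→R
Decoded message: QWURRWQRR

QWURRWQRR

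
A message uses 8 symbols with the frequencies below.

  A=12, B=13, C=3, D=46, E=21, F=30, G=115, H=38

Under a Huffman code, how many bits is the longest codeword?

6

Merge the two lowest-weight nodes at each step:
combine C(3), A(12) → 15
combine B(13), 15 → 28
combine E(21), 28 → 49
combine F(30), H(38) → 68
combine D(46), 49 → 95
combine 68, 95 → 163
combine G(115), 163 → 278
The rarest symbols sit at the bottom; the longest codeword is 6 bits.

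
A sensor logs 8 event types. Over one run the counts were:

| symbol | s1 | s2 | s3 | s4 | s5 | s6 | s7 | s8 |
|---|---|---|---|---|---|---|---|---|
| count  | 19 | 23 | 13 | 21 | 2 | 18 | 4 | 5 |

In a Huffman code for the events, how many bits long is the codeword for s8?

4

Repeatedly merge the two smallest:
s5(2) + s7(4) → 6
s8(5) + 6 → 11
11 + s3(13) → 24
s6(18) + s1(19) → 37
s4(21) + s2(23) → 44
24 + 37 → 61
44 + 61 → 105
s8 sits 4 levels below the root, so its codeword is 4 bits.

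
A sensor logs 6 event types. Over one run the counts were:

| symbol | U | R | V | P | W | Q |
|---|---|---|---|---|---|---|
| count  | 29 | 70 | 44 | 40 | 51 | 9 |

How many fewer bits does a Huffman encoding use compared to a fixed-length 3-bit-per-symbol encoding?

127

Fixed-length: 3 bits × 243 symbols = 729 bits.
Huffman merges:
Q(9) + U(29) → 38
38 + P(40) → 78
V(44) + W(51) → 95
R(70) + 78 → 148
95 + 148 → 243
Huffman total = 38 + 78 + 95 + 148 + 243 = 602 bits.
Saving = 729 − 602 = 127 bits.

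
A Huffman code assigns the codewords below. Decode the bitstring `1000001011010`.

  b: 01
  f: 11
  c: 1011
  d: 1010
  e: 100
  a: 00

Read left to right; each codeword is recognised as soon as it completes (prefix code):
  100→e | 00→a | 01→b | 01→b | 1010→d
Decoded message: eabbd

eabbd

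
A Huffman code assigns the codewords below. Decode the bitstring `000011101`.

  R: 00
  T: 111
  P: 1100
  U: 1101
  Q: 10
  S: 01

RRTS

Read left to right; each codeword is recognised as soon as it completes (prefix code):
  00→R | 00→R | 111→T | 01→S
Decoded message: RRTS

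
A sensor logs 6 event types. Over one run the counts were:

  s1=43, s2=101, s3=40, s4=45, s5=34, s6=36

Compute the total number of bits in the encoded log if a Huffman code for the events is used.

Build the Huffman tree bottom-up:
merge s5(34) and s6(36): 70
merge s3(40) and s1(43): 83
merge s4(45) and 70: 115
merge 83 and s2(101): 184
merge 115 and 184: 299
The encoded length is the sum of every internal node's weight: 70 + 83 + 115 + 184 + 299 = 751 bits.

751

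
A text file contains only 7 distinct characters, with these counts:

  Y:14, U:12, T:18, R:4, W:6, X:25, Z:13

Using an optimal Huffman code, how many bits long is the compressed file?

243

Merge the two smallest weights repeatedly:
combine R(4), W(6) → 10
combine 10, U(12) → 22
combine Z(13), Y(14) → 27
combine T(18), 22 → 40
combine X(25), 27 → 52
combine 40, 52 → 92
The encoded length is the sum of every internal node's weight: 10 + 22 + 27 + 40 + 52 + 92 = 243 bits.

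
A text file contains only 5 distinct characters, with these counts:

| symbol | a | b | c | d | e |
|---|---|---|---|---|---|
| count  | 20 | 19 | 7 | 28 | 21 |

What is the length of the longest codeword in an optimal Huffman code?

3

Merge the two lowest-weight nodes at each step:
combine c(7), b(19) → 26
combine a(20), e(21) → 41
combine 26, d(28) → 54
combine 41, 54 → 95
The rarest symbols sit at the bottom; the longest codeword is 3 bits.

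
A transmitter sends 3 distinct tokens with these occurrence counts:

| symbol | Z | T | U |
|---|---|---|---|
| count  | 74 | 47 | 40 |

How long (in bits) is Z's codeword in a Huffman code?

Repeatedly merge the two smallest:
merge U(40) and T(47): 87
merge Z(74) and 87: 161
Z is merged only at the final step, so code length = 1.

1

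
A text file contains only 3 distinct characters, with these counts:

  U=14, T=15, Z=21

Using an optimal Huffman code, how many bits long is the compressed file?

79

Greedily combine the two least-frequent nodes:
merge U(14) and T(15): 29
merge Z(21) and 29: 50
Each symbol's bit-cost is frequency × depth; summing gives 79 bits (equivalently 29 + 50).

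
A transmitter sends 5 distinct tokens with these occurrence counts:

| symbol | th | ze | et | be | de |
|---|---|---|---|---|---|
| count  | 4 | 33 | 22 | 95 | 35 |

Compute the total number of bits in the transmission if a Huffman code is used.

368

Merge the two smallest weights repeatedly:
combine th(4), et(22) → 26
combine 26, ze(33) → 59
combine de(35), 59 → 94
combine 94, be(95) → 189
Each symbol's bit-cost is frequency × depth; summing gives 368 bits (equivalently 26 + 59 + 94 + 189).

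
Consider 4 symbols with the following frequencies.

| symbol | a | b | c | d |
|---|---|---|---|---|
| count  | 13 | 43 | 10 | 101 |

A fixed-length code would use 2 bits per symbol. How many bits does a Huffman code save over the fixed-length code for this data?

78

Fixed-length: 2 bits × 167 symbols = 334 bits.
Huffman merges:
c(10) + a(13) → 23
23 + b(43) → 66
66 + d(101) → 167
Huffman total = 23 + 66 + 167 = 256 bits.
Saving = 334 − 256 = 78 bits.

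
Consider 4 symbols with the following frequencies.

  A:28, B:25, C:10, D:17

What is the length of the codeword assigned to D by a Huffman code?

Repeatedly merge the two smallest:
merge C(10) and D(17): 27
merge B(25) and 27: 52
merge A(28) and 52: 80
The subtree containing D is merged 3 times, so code length = 3.

3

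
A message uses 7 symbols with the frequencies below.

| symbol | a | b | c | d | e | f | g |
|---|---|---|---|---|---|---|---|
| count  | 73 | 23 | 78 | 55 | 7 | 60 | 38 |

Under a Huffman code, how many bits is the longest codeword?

Merge the two lowest-weight nodes at each step:
combine e(7), b(23) → 30
combine 30, g(38) → 68
combine d(55), f(60) → 115
combine 68, a(73) → 141
combine c(78), 115 → 193
combine 141, 193 → 334
The rarest symbols sit at the bottom; the longest codeword is 4 bits.

4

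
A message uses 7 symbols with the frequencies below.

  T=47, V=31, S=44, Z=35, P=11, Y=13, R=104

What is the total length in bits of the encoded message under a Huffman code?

Build the Huffman tree bottom-up:
merge P(11) and Y(13): 24
merge 24 and V(31): 55
merge Z(35) and S(44): 79
merge T(47) and 55: 102
merge 79 and 102: 181
merge R(104) and 181: 285
Total encoded bits = sum of merged weights = 24 + 55 + 79 + 102 + 181 + 285 = 726.

726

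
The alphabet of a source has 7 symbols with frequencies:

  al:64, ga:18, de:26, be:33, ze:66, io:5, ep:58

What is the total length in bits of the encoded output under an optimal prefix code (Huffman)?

694

Build the Huffman tree bottom-up:
combine io(5), ga(18) → 23
combine 23, de(26) → 49
combine be(33), 49 → 82
combine ep(58), al(64) → 122
combine ze(66), 82 → 148
combine 122, 148 → 270
Each symbol's bit-cost is frequency × depth; summing gives 694 bits (equivalently 23 + 49 + 82 + 122 + 148 + 270).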